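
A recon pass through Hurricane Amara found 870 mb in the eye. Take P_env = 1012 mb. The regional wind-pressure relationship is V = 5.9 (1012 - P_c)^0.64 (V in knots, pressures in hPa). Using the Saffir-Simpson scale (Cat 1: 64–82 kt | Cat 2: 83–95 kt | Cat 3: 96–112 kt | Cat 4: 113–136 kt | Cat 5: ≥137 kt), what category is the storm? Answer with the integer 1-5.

ΔP = 1012 − 870 = 142 mb.
V ≈ 5.9 × 142^0.64 = 5.9 × 23.85 ≈ 141 kt.
141 kt falls in the Category 5 band.

5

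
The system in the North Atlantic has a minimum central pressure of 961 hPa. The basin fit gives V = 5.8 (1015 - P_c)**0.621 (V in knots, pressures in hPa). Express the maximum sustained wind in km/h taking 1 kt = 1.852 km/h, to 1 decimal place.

127.9 km/h

ΔP = 1015 − 961 = 54 hPa.
V ≈ 5.8 × 54^0.621 = 5.8 × 11.907 ≈ 69.063 kt.
69.063 × 1.852 ≈ 127.90 km/h → 127.9 km/h.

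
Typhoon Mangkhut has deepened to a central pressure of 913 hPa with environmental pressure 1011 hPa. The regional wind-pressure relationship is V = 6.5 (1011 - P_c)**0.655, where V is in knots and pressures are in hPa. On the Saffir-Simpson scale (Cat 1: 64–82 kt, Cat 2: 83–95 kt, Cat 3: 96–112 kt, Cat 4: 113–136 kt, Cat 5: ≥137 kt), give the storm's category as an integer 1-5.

ΔP = 1011 − 913 = 98 hPa.
V ≈ 6.5 × 98^0.655 = 6.5 × 20.15 ≈ 131 kt.
131 kt falls in the Category 4 band.

4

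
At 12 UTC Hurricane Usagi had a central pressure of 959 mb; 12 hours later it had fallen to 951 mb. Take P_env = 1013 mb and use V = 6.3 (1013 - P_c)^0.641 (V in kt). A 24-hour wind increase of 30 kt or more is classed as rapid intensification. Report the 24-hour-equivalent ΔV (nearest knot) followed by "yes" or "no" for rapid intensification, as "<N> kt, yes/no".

15 kt, no

V₁: ΔP = 54, V ≈ 6.3 × 54^0.641 ≈ 81.25 kt.
V₂: ΔP = 62, V ≈ 6.3 × 62^0.641 ≈ 88.77 kt.
ΔV over 12 h = 7.52 kt → 24 h equivalent = 7.52 × 24/12 ≈ 15.04 kt.
15 kt < 30 kt ⇒ not rapid intensification.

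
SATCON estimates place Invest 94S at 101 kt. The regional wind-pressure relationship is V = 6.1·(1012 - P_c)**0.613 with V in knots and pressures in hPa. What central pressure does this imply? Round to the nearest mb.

915 mb

ΔP = (V / 6.1)^(1/0.613) = (101/6.1)^1.631.
101/6.1 = 16.557; 16.557^1.631 ≈ 97.40 mb.
P_c = 1012 − 97.40 = 914.60 ≈ 915 mb.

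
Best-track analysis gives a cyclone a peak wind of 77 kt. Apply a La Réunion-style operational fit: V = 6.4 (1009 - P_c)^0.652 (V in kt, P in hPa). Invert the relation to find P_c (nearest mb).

964 mb

ΔP = (V / 6.4)^(1/0.652) = (77/6.4)^1.534.
77/6.4 = 12.031; 12.031^1.534 ≈ 45.39 mb.
P_c = 1009 − 45.39 = 963.61 ≈ 964 mb.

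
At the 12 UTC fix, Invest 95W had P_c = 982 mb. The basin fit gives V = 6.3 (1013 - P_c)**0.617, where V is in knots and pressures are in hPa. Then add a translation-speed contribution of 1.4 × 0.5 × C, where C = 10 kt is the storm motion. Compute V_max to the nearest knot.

ΔP = 1013 − 982 = 31 mb.
31^0.617 ≈ 8.321.
V ≈ 6.3 × 8.321 ≈ 52.4 kt.
Translation term: 1.4 × 0.5 × 10 = 7 kt.
Corrected V ≈ 59.4 kt → 59 kt.

59 kt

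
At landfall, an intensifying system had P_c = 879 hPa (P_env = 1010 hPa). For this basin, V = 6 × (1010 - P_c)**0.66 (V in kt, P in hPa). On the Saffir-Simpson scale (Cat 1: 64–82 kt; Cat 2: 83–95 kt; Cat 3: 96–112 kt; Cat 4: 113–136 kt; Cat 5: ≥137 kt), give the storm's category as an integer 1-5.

ΔP = 1010 − 879 = 131 hPa.
V ≈ 6 × 131^0.66 = 6 × 24.97 ≈ 150 kt.
150 kt falls in the Category 5 band.

5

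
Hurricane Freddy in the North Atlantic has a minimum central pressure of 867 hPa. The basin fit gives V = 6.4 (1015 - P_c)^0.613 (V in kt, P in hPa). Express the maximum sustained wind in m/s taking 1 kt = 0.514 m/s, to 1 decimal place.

ΔP = 1015 − 867 = 148 hPa.
V ≈ 6.4 × 148^0.613 = 6.4 × 21.398 ≈ 136.946 kt.
136.946 × 0.514 ≈ 70.39 m/s → 70.4 m/s.

70.4 m/s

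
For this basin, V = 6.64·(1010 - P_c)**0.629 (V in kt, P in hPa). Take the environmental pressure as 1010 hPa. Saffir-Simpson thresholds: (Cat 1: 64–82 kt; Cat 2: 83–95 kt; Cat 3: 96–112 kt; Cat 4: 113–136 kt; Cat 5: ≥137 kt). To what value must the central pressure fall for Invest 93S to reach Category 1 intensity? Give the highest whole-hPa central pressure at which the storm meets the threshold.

973 hPa

Category 1 begins at V = 64 kt.
Required ΔP = (64/6.64)^(1/0.629) = 9.639^1.590 ≈ 36.68 hPa.
P_c ≤ 1010 − 36.68 = 973.32, so the highest integer P_c is 973 hPa.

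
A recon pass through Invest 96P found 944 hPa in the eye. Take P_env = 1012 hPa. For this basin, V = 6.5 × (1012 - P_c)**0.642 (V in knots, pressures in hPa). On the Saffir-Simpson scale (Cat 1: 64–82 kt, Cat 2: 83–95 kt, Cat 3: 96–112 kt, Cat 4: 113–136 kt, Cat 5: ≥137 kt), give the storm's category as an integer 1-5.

3

ΔP = 1012 − 944 = 68 hPa.
V ≈ 6.5 × 68^0.642 = 6.5 × 15.01 ≈ 98 kt.
98 kt falls in the Category 3 band.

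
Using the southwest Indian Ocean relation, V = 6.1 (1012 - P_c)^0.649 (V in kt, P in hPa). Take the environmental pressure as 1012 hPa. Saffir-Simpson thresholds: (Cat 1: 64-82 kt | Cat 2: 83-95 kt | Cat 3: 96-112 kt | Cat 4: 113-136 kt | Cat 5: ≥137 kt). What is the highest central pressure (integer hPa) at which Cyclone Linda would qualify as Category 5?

891 hPa

Category 5 begins at V = 137 kt.
Required ΔP = (137/6.1)^(1/0.649) = 22.459^1.541 ≈ 120.86 hPa.
P_c ≤ 1012 − 120.86 = 891.14, so the highest integer P_c is 891 hPa.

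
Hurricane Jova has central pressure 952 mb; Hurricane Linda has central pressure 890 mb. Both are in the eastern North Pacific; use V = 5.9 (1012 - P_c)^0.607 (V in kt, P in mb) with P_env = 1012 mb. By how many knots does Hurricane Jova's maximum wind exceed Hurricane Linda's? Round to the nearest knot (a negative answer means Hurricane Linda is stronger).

-38 kt

Hurricane Jova: ΔP = 60; V ≈ 5.9 × 60^0.607 ≈ 70.83 kt.
Hurricane Linda: ΔP = 122; V ≈ 5.9 × 122^0.607 ≈ 108.96 kt.
Difference ≈ 70.83 − 108.96 = -38.13 → -38 kt.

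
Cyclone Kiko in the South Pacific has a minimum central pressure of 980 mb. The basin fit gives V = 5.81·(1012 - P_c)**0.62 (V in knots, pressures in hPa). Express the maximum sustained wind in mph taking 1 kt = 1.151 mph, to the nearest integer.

ΔP = 1012 − 980 = 32 mb.
V ≈ 5.81 × 32^0.62 = 5.81 × 8.574 ≈ 49.816 kt.
49.816 × 1.151 ≈ 57.34 mph → 57 mph.

57 mph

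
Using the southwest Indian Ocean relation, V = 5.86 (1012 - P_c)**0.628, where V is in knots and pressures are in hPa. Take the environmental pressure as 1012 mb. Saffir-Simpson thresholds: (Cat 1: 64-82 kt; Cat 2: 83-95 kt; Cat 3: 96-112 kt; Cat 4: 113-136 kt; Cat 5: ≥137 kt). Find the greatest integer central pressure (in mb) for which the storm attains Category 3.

926 mb

Category 3 begins at V = 96 kt.
Required ΔP = (96/5.86)^(1/0.628) = 16.382^1.592 ≈ 85.85 mb.
P_c ≤ 1012 − 85.85 = 926.15, so the highest integer P_c is 926 mb.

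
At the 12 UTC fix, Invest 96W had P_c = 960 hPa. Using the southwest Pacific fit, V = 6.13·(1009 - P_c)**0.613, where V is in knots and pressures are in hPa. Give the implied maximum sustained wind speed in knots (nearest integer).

67 kt

ΔP = 1009 − 960 = 49 hPa.
49^0.613 ≈ 10.867.
V ≈ 6.13 × 10.867 ≈ 66.6 kt.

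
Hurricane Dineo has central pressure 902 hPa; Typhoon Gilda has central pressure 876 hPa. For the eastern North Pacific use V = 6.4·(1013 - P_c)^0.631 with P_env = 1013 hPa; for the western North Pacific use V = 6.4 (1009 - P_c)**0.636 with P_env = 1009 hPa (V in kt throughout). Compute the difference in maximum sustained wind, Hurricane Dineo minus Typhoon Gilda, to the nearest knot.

-19 kt

Hurricane Dineo: ΔP = 111; V ≈ 6.4 × 111^0.631 ≈ 124.96 kt.
Typhoon Gilda: ΔP = 133; V ≈ 6.4 × 133^0.636 ≈ 143.53 kt.
Difference ≈ 124.96 − 143.53 = -18.57 → -19 kt.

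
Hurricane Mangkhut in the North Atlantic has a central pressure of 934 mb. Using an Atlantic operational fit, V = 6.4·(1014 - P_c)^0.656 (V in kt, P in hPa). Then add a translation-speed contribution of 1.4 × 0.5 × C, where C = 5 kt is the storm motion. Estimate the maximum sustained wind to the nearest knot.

117 kt

ΔP = 1014 − 934 = 80 mb.
80^0.656 ≈ 17.719.
V ≈ 6.4 × 17.719 ≈ 113.4 kt.
Translation term: 1.4 × 0.5 × 5 = 3.5 kt.
Corrected V ≈ 116.9 kt → 117 kt.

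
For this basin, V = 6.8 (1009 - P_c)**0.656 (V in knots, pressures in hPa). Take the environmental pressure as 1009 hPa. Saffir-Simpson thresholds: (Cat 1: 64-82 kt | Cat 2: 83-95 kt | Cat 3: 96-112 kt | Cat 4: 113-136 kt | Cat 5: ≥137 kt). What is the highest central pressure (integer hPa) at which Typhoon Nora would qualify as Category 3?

Category 3 begins at V = 96 kt.
Required ΔP = (96/6.8)^(1/0.656) = 14.118^1.524 ≈ 56.58 hPa.
P_c ≤ 1009 − 56.58 = 952.42, so the highest integer P_c is 952 hPa.

952 hPa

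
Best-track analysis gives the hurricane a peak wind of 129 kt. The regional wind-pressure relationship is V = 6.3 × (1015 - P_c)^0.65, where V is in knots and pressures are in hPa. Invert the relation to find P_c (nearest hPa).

911 hPa

ΔP = (V / 6.3)^(1/0.65) = (129/6.3)^1.538.
129/6.3 = 20.476; 20.476^1.538 ≈ 104.07 hPa.
P_c = 1015 − 104.07 = 910.93 ≈ 911 hPa.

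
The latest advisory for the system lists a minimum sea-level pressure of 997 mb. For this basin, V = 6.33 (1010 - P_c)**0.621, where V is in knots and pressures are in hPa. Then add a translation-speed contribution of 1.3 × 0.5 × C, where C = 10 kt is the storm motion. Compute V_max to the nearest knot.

ΔP = 1010 − 997 = 13 mb.
13^0.621 ≈ 4.918.
V ≈ 6.33 × 4.918 ≈ 31.1 kt.
Translation term: 1.3 × 0.5 × 10 = 6.5 kt.
Corrected V ≈ 37.6 kt → 38 kt.

38 kt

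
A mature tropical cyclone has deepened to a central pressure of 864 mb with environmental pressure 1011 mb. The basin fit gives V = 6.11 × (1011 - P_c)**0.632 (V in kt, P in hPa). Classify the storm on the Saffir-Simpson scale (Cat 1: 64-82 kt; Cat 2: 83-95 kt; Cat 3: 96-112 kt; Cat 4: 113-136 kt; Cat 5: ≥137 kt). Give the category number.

ΔP = 1011 − 864 = 147 mb.
V ≈ 6.11 × 147^0.632 = 6.11 × 23.43 ≈ 143 kt.
143 kt falls in the Category 5 band.

5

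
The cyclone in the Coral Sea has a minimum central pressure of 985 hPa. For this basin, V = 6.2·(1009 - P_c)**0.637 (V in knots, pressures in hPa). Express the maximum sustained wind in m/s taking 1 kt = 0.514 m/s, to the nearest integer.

ΔP = 1009 − 985 = 24 hPa.
V ≈ 6.2 × 24^0.637 = 6.2 × 7.572 ≈ 46.945 kt.
46.945 × 0.514 ≈ 24.13 m/s → 24 m/s.

24 m/s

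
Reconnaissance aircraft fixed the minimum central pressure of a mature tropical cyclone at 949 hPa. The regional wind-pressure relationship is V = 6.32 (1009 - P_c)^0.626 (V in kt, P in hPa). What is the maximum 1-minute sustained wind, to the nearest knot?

ΔP = 1009 − 949 = 60 hPa.
60^0.626 ≈ 12.975.
V ≈ 6.32 × 12.975 ≈ 82.0 kt.

82 kt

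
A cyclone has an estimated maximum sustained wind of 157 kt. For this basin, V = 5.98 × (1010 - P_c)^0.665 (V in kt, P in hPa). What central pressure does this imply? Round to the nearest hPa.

ΔP = (V / 5.98)^(1/0.665) = (157/5.98)^1.504.
157/5.98 = 26.254; 26.254^1.504 ≈ 136.19 hPa.
P_c = 1010 − 136.19 = 873.81 ≈ 874 hPa.

874 hPa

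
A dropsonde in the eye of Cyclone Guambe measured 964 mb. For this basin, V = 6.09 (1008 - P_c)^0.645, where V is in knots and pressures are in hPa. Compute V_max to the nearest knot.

ΔP = 1008 − 964 = 44 mb.
44^0.645 ≈ 11.482.
V ≈ 6.09 × 11.482 ≈ 69.9 kt.

70 kt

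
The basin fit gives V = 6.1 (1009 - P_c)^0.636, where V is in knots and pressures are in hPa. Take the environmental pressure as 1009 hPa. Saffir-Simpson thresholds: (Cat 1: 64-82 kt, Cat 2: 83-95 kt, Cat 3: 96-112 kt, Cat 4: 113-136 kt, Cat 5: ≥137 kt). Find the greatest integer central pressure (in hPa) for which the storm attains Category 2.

948 hPa

Category 2 begins at V = 83 kt.
Required ΔP = (83/6.1)^(1/0.636) = 13.607^1.572 ≈ 60.62 hPa.
P_c ≤ 1009 − 60.62 = 948.38, so the highest integer P_c is 948 hPa.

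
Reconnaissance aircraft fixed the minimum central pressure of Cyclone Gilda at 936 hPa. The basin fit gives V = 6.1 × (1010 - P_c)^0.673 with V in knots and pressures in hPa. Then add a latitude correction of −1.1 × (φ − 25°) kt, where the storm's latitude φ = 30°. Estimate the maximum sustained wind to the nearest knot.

105 kt

ΔP = 1010 − 936 = 74 hPa.
74^0.673 ≈ 18.113.
V ≈ 6.1 × 18.113 ≈ 110.5 kt.
Latitude correction: −1.1 × (30 − 25) = -5.5 kt.
Corrected V ≈ 105 kt → 105 kt.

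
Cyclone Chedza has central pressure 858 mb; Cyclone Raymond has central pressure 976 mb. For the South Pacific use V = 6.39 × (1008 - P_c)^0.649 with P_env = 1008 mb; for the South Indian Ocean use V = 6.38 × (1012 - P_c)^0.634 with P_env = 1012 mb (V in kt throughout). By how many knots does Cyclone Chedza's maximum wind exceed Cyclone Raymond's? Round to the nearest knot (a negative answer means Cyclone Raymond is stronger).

Cyclone Chedza: ΔP = 150; V ≈ 6.39 × 150^0.649 ≈ 165.11 kt.
Cyclone Raymond: ΔP = 36; V ≈ 6.38 × 36^0.634 ≈ 61.88 kt.
Difference ≈ 165.11 − 61.88 = 103.23 → 103 kt.

103 kt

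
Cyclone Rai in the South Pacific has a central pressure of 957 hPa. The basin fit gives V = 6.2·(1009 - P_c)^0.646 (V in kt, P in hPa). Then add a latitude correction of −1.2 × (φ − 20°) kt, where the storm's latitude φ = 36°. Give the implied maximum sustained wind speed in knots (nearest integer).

ΔP = 1009 − 957 = 52 hPa.
52^0.646 ≈ 12.839.
V ≈ 6.2 × 12.839 ≈ 79.6 kt.
Latitude correction: −1.2 × (36 − 20) = -19.2 kt.
Corrected V ≈ 60.4 kt → 60 kt.

60 kt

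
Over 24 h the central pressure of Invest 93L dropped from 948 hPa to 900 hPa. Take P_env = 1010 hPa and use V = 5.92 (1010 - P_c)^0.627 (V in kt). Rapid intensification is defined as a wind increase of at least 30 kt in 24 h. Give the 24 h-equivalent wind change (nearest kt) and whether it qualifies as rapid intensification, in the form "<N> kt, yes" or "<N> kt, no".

V₁: ΔP = 62, V ≈ 5.92 × 62^0.627 ≈ 78.73 kt.
V₂: ΔP = 110, V ≈ 5.92 × 110^0.627 ≈ 112.79 kt.
ΔV over 24 h = 34.06 kt → 24 h equivalent = 34.06 × 24/24 ≈ 34.06 kt.
34 kt ≥ 30 kt ⇒ rapid intensification.

34 kt, yes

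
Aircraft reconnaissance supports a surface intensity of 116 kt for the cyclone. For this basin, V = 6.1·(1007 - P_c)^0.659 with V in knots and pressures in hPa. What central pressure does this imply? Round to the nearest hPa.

920 hPa

ΔP = (V / 6.1)^(1/0.659) = (116/6.1)^1.517.
116/6.1 = 19.016; 19.016^1.517 ≈ 87.30 hPa.
P_c = 1007 − 87.30 = 919.70 ≈ 920 hPa.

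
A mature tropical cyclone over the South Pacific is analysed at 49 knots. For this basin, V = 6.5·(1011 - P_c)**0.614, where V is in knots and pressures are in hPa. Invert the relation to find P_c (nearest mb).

ΔP = (V / 6.5)^(1/0.614) = (49/6.5)^1.629.
49/6.5 = 7.538; 7.538^1.629 ≈ 26.84 mb.
P_c = 1011 − 26.84 = 984.16 ≈ 984 mb.

984 mb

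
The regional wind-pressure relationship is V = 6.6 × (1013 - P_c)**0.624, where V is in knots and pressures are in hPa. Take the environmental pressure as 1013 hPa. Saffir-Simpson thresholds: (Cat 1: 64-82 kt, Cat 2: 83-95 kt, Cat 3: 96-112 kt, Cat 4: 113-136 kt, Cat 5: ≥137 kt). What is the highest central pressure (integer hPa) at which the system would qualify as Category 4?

918 hPa

Category 4 begins at V = 113 kt.
Required ΔP = (113/6.6)^(1/0.624) = 17.121^1.603 ≈ 94.80 hPa.
P_c ≤ 1013 − 94.80 = 918.20, so the highest integer P_c is 918 hPa.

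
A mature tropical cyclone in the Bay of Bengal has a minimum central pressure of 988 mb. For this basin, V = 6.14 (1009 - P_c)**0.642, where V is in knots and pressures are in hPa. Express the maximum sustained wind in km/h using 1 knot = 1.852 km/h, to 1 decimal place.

80.3 km/h

ΔP = 1009 − 988 = 21 mb.
V ≈ 6.14 × 21^0.642 = 6.14 × 7.061 ≈ 43.354 kt.
43.354 × 1.852 ≈ 80.29 km/h → 80.3 km/h.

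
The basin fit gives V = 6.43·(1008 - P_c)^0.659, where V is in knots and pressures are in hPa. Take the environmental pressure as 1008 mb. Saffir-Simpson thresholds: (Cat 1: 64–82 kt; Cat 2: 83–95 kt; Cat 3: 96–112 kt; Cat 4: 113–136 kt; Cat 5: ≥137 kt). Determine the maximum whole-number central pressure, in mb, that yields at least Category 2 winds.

959 mb

Category 2 begins at V = 83 kt.
Required ΔP = (83/6.43)^(1/0.659) = 12.908^1.517 ≈ 48.49 mb.
P_c ≤ 1008 − 48.49 = 959.51, so the highest integer P_c is 959 mb.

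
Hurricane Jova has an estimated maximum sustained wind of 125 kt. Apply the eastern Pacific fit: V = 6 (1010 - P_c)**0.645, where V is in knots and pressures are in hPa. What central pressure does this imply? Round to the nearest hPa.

ΔP = (V / 6)^(1/0.645) = (125/6)^1.550.
125/6 = 20.833; 20.833^1.550 ≈ 110.81 hPa.
P_c = 1010 − 110.81 = 899.19 ≈ 899 hPa.

899 hPa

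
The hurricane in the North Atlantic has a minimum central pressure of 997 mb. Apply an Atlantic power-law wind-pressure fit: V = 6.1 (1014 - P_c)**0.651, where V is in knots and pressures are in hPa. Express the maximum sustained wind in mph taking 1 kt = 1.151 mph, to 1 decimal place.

ΔP = 1014 − 997 = 17 mb.
V ≈ 6.1 × 17^0.651 = 6.1 × 6.324 ≈ 38.579 kt.
38.579 × 1.151 ≈ 44.40 mph → 44.4 mph.

44.4 mph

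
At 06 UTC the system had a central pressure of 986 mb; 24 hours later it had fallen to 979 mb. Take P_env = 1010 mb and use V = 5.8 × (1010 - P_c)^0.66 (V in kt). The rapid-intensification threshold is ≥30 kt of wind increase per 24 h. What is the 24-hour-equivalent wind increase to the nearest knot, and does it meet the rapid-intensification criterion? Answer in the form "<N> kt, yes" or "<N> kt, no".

V₁: ΔP = 24, V ≈ 5.8 × 24^0.66 ≈ 47.25 kt.
V₂: ΔP = 31, V ≈ 5.8 × 31^0.66 ≈ 55.94 kt.
ΔV over 24 h = 8.69 kt → 24 h equivalent = 8.69 × 24/24 ≈ 8.69 kt.
9 kt < 30 kt ⇒ not rapid intensification.

9 kt, no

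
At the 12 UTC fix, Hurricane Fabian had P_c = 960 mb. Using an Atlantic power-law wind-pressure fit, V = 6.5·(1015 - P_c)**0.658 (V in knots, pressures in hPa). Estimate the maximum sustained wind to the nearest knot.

ΔP = 1015 − 960 = 55 mb.
55^0.658 ≈ 13.969.
V ≈ 6.5 × 13.969 ≈ 90.8 kt.

91 kt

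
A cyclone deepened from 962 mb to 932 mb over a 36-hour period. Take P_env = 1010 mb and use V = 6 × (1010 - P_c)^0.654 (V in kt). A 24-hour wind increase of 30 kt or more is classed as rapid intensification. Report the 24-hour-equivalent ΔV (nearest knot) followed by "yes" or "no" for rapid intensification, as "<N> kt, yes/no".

19 kt, no

V₁: ΔP = 48, V ≈ 6 × 48^0.654 ≈ 75.45 kt.
V₂: ΔP = 78, V ≈ 6 × 78^0.654 ≈ 103.65 kt.
ΔV over 36 h = 28.20 kt → 24 h equivalent = 28.20 × 24/36 ≈ 18.80 kt.
19 kt < 30 kt ⇒ not rapid intensification.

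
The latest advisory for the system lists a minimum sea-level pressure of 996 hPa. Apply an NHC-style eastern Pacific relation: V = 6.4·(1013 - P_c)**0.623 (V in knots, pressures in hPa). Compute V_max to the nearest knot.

37 kt

ΔP = 1013 − 996 = 17 hPa.
17^0.623 ≈ 5.842.
V ≈ 6.4 × 5.842 ≈ 37.4 kt.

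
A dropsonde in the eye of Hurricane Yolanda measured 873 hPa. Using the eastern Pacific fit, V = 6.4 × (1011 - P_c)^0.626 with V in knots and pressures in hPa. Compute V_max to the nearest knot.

140 kt

ΔP = 1011 − 873 = 138 hPa.
138^0.626 ≈ 21.856.
V ≈ 6.4 × 21.856 ≈ 139.9 kt.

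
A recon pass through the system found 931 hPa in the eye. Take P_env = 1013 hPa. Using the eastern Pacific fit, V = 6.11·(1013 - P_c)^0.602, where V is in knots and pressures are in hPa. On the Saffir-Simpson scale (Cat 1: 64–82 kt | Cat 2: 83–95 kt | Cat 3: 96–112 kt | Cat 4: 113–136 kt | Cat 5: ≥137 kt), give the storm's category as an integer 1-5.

ΔP = 1013 − 931 = 82 hPa.
V ≈ 6.11 × 82^0.602 = 6.11 × 14.19 ≈ 87 kt.
87 kt falls in the Category 2 band.

2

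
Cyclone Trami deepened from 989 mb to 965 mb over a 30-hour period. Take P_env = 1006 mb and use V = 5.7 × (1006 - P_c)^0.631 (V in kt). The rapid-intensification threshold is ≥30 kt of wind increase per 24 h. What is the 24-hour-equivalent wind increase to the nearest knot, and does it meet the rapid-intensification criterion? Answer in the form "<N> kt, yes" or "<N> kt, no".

20 kt, no

V₁: ΔP = 17, V ≈ 5.7 × 17^0.631 ≈ 34.06 kt.
V₂: ΔP = 41, V ≈ 5.7 × 41^0.631 ≈ 59.37 kt.
ΔV over 30 h = 25.31 kt → 24 h equivalent = 25.31 × 24/30 ≈ 20.25 kt.
20 kt < 30 kt ⇒ not rapid intensification.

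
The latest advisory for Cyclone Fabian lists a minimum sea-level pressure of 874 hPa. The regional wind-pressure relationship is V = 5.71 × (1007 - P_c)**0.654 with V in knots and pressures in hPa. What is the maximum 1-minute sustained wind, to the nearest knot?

ΔP = 1007 − 874 = 133 hPa.
133^0.654 ≈ 24.491.
V ≈ 5.71 × 24.491 ≈ 139.8 kt.

140 kt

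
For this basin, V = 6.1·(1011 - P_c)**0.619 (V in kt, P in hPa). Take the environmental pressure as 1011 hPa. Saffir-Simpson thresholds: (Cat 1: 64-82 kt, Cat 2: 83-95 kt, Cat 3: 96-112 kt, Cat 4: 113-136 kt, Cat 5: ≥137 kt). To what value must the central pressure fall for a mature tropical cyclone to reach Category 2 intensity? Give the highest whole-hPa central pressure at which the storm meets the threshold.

Category 2 begins at V = 83 kt.
Required ΔP = (83/6.1)^(1/0.619) = 13.607^1.616 ≈ 67.85 hPa.
P_c ≤ 1011 − 67.85 = 943.15, so the highest integer P_c is 943 hPa.

943 hPa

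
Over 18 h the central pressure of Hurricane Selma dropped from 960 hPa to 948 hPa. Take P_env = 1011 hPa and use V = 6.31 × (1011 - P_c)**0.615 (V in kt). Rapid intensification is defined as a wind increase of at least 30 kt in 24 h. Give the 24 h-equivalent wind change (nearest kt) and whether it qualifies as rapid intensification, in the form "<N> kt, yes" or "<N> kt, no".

V₁: ΔP = 51, V ≈ 6.31 × 51^0.615 ≈ 70.82 kt.
V₂: ΔP = 63, V ≈ 6.31 × 63^0.615 ≈ 80.65 kt.
ΔV over 18 h = 9.83 kt → 24 h equivalent = 9.83 × 24/18 ≈ 13.11 kt.
13 kt < 30 kt ⇒ not rapid intensification.

13 kt, no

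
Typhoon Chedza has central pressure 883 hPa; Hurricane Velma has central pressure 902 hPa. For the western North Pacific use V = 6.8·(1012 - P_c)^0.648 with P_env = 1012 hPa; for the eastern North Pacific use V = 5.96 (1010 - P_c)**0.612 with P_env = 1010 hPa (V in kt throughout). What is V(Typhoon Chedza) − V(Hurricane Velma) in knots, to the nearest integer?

54 kt

Typhoon Chedza: ΔP = 129; V ≈ 6.8 × 129^0.648 ≈ 158.55 kt.
Hurricane Velma: ΔP = 108; V ≈ 5.96 × 108^0.612 ≈ 104.64 kt.
Difference ≈ 158.55 − 104.64 = 53.91 → 54 kt.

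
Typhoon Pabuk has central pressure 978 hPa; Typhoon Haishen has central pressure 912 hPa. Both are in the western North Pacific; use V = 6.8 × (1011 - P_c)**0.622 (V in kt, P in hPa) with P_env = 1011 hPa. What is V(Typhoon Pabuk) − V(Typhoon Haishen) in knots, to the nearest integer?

-59 kt

Typhoon Pabuk: ΔP = 33; V ≈ 6.8 × 33^0.622 ≈ 59.84 kt.
Typhoon Haishen: ΔP = 99; V ≈ 6.8 × 99^0.622 ≈ 118.52 kt.
Difference ≈ 59.84 − 118.52 = -58.68 → -59 kt.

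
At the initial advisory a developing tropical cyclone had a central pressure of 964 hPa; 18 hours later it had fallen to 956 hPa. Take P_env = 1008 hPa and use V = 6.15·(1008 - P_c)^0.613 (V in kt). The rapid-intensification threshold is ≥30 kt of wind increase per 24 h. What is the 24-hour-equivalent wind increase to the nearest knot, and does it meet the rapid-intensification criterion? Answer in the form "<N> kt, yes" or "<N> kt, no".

V₁: ΔP = 44, V ≈ 6.15 × 44^0.613 ≈ 62.56 kt.
V₂: ΔP = 52, V ≈ 6.15 × 52^0.613 ≈ 69.31 kt.
ΔV over 18 h = 6.75 kt → 24 h equivalent = 6.75 × 24/18 ≈ 9.00 kt.
9 kt < 30 kt ⇒ not rapid intensification.

9 kt, no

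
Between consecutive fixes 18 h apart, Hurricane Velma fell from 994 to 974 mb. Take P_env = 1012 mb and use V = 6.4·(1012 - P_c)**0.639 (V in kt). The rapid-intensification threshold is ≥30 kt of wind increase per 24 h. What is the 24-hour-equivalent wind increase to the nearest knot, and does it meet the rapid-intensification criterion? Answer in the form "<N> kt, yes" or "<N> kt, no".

V₁: ΔP = 18, V ≈ 6.4 × 18^0.639 ≈ 40.58 kt.
V₂: ΔP = 38, V ≈ 6.4 × 38^0.639 ≈ 65.41 kt.
ΔV over 18 h = 24.83 kt → 24 h equivalent = 24.83 × 24/18 ≈ 33.11 kt.
33 kt ≥ 30 kt ⇒ rapid intensification.

33 kt, yes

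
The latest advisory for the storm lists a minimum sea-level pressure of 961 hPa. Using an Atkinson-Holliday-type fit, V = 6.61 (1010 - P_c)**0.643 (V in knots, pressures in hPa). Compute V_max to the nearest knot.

ΔP = 1010 − 961 = 49 hPa.
49^0.643 ≈ 12.212.
V ≈ 6.61 × 12.212 ≈ 80.7 kt.

81 kt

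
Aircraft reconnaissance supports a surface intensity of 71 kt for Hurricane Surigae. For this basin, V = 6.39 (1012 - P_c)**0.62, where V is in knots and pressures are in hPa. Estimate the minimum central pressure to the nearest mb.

ΔP = (V / 6.39)^(1/0.62) = (71/6.39)^1.613.
71/6.39 = 11.111; 11.111^1.613 ≈ 48.61 mb.
P_c = 1012 − 48.61 = 963.39 ≈ 963 mb.

963 mb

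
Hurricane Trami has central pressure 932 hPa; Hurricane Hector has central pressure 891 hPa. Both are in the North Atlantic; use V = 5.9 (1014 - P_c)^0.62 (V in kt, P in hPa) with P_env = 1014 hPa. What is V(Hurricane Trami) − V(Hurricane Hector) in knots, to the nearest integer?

Hurricane Trami: ΔP = 82; V ≈ 5.9 × 82^0.62 ≈ 90.66 kt.
Hurricane Hector: ΔP = 123; V ≈ 5.9 × 123^0.62 ≈ 116.57 kt.
Difference ≈ 90.66 − 116.57 = -25.91 → -26 kt.

-26 kt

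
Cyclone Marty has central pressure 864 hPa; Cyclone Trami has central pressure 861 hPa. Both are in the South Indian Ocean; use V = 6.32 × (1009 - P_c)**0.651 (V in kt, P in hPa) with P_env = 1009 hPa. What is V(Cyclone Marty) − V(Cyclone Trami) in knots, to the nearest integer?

-2 kt

Cyclone Marty: ΔP = 145; V ≈ 6.32 × 145^0.651 ≈ 161.35 kt.
Cyclone Trami: ΔP = 148; V ≈ 6.32 × 148^0.651 ≈ 163.51 kt.
Difference ≈ 161.35 − 163.51 = -2.16 → -2 kt.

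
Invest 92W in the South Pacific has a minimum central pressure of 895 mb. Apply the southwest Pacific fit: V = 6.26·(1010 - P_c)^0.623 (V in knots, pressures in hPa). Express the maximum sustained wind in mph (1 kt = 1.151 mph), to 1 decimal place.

138.5 mph

ΔP = 1010 − 895 = 115 mb.
V ≈ 6.26 × 115^0.623 = 6.26 × 19.223 ≈ 120.334 kt.
120.334 × 1.151 ≈ 138.50 mph → 138.5 mph.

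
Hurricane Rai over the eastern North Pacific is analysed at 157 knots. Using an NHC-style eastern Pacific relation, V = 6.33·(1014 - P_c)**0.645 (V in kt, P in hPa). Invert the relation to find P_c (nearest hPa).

869 hPa

ΔP = (V / 6.33)^(1/0.645) = (157/6.33)^1.550.
157/6.33 = 24.803; 24.803^1.550 ≈ 145.21 hPa.
P_c = 1014 − 145.21 = 868.79 ≈ 869 hPa.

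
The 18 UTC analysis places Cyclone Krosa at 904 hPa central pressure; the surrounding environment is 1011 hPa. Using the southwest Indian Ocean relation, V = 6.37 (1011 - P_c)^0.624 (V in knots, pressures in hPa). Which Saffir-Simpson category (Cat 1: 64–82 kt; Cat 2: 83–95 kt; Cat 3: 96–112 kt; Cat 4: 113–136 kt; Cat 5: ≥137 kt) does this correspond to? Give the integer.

ΔP = 1011 − 904 = 107 hPa.
V ≈ 6.37 × 107^0.624 = 6.37 × 18.46 ≈ 118 kt.
118 kt falls in the Category 4 band.

4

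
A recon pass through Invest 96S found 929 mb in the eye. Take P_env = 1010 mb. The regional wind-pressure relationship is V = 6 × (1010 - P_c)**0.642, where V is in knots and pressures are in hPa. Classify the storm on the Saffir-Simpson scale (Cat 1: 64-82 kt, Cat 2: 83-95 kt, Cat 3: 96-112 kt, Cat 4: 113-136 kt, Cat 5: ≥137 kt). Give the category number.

3

ΔP = 1010 − 929 = 81 mb.
V ≈ 6 × 81^0.642 = 6 × 16.80 ≈ 101 kt.
101 kt falls in the Category 3 band.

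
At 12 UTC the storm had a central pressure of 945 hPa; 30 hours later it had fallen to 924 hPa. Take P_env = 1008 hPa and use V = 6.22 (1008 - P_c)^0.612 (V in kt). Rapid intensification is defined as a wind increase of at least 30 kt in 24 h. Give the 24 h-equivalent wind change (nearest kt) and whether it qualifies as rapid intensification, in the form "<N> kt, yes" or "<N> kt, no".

V₁: ΔP = 63, V ≈ 6.22 × 63^0.612 ≈ 78.52 kt.
V₂: ΔP = 84, V ≈ 6.22 × 84^0.612 ≈ 93.64 kt.
ΔV over 30 h = 15.12 kt → 24 h equivalent = 15.12 × 24/30 ≈ 12.10 kt.
12 kt < 30 kt ⇒ not rapid intensification.

12 kt, no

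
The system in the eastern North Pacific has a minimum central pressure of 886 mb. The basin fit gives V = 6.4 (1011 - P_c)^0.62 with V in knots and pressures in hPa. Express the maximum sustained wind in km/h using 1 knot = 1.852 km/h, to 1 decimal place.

ΔP = 1011 − 886 = 125 mb.
V ≈ 6.4 × 125^0.62 = 6.4 × 19.956 ≈ 127.722 kt.
127.722 × 1.852 ≈ 236.54 km/h → 236.5 km/h.

236.5 km/h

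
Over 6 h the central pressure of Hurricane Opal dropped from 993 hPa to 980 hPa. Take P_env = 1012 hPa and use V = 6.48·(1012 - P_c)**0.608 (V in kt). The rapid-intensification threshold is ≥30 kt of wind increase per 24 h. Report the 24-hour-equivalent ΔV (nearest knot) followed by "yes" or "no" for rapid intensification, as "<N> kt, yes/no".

58 kt, yes

V₁: ΔP = 19, V ≈ 6.48 × 19^0.608 ≈ 38.82 kt.
V₂: ΔP = 32, V ≈ 6.48 × 32^0.608 ≈ 53.30 kt.
ΔV over 6 h = 14.48 kt → 24 h equivalent = 14.48 × 24/6 ≈ 57.92 kt.
58 kt ≥ 30 kt ⇒ rapid intensification.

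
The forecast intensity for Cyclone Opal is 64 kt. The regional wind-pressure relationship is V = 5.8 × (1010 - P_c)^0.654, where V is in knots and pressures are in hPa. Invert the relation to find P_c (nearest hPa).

ΔP = (V / 5.8)^(1/0.654) = (64/5.8)^1.529.
64/5.8 = 11.034; 11.034^1.529 ≈ 39.30 hPa.
P_c = 1010 − 39.30 = 970.70 ≈ 971 hPa.

971 hPa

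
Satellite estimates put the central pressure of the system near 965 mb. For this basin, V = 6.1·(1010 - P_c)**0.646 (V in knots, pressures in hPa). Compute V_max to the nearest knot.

71 kt

ΔP = 1010 − 965 = 45 mb.
45^0.646 ≈ 11.694.
V ≈ 6.1 × 11.694 ≈ 71.3 kt.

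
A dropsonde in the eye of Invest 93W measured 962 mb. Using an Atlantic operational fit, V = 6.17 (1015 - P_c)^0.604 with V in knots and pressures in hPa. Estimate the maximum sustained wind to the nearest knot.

ΔP = 1015 − 962 = 53 mb.
53^0.604 ≈ 11.002.
V ≈ 6.17 × 11.002 ≈ 67.9 kt.

68 kt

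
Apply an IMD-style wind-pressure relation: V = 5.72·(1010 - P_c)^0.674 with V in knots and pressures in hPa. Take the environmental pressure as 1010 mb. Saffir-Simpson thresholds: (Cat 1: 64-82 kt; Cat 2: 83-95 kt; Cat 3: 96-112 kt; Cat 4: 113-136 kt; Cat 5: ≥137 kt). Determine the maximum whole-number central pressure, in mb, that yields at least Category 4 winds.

926 mb

Category 4 begins at V = 113 kt.
Required ΔP = (113/5.72)^(1/0.674) = 19.755^1.484 ≈ 83.63 mb.
P_c ≤ 1010 − 83.63 = 926.37, so the highest integer P_c is 926 mb.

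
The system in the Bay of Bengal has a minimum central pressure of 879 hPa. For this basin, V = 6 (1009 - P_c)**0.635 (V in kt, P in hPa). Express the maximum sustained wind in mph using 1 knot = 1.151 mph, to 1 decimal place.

ΔP = 1009 − 879 = 130 hPa.
V ≈ 6 × 130^0.635 = 6 × 21.997 ≈ 131.979 kt.
131.979 × 1.151 ≈ 151.91 mph → 151.9 mph.

151.9 mph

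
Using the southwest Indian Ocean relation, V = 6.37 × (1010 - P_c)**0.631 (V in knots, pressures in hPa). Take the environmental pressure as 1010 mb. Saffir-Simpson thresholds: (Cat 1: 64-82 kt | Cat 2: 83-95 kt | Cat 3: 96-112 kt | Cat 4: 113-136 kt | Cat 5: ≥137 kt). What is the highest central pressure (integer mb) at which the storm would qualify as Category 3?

Category 3 begins at V = 96 kt.
Required ΔP = (96/6.37)^(1/0.631) = 15.071^1.585 ≈ 73.64 mb.
P_c ≤ 1010 − 73.64 = 936.36, so the highest integer P_c is 936 mb.

936 mb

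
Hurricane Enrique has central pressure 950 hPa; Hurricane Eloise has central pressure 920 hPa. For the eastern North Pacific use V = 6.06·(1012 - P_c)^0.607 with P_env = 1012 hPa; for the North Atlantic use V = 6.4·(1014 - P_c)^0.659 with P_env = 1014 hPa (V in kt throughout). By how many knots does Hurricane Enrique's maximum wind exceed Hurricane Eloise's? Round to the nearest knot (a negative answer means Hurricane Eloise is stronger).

Hurricane Enrique: ΔP = 62; V ≈ 6.06 × 62^0.607 ≈ 74.21 kt.
Hurricane Eloise: ΔP = 94; V ≈ 6.4 × 94^0.659 ≈ 127.78 kt.
Difference ≈ 74.21 − 127.78 = -53.57 → -54 kt.

-54 kt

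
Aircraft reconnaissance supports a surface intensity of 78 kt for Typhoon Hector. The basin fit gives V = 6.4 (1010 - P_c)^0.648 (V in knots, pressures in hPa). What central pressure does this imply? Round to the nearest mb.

963 mb

ΔP = (V / 6.4)^(1/0.648) = (78/6.4)^1.543.
78/6.4 = 12.188; 12.188^1.543 ≈ 47.40 mb.
P_c = 1010 − 47.40 = 962.60 ≈ 963 mb.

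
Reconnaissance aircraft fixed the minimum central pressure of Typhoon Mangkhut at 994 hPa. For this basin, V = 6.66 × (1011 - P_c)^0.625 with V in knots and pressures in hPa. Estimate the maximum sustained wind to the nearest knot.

ΔP = 1011 − 994 = 17 hPa.
17^0.625 ≈ 5.875.
V ≈ 6.66 × 5.875 ≈ 39.1 kt.

39 kt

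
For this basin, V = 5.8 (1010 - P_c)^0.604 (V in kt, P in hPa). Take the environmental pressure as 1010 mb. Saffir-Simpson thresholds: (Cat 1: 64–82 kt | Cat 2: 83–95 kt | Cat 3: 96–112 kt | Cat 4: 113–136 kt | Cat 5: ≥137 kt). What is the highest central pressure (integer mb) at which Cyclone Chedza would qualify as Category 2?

Category 2 begins at V = 83 kt.
Required ΔP = (83/5.8)^(1/0.604) = 14.310^1.656 ≈ 81.91 mb.
P_c ≤ 1010 − 81.91 = 928.09, so the highest integer P_c is 928 mb.

928 mb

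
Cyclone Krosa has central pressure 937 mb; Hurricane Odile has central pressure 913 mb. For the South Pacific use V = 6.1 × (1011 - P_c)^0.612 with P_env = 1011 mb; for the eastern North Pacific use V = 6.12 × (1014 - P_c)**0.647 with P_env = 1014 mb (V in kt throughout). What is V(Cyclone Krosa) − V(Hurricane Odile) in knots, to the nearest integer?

Cyclone Krosa: ΔP = 74; V ≈ 6.1 × 74^0.612 ≈ 84.98 kt.
Hurricane Odile: ΔP = 101; V ≈ 6.12 × 101^0.647 ≈ 121.21 kt.
Difference ≈ 84.98 − 121.21 = -36.23 → -36 kt.

-36 kt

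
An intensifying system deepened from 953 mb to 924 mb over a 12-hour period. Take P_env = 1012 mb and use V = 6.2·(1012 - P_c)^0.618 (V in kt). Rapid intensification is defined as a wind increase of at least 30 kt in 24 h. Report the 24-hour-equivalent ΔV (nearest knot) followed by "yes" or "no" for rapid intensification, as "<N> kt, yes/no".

V₁: ΔP = 59, V ≈ 6.2 × 59^0.618 ≈ 77.05 kt.
V₂: ΔP = 88, V ≈ 6.2 × 88^0.618 ≈ 98.65 kt.
ΔV over 12 h = 21.60 kt → 24 h equivalent = 21.60 × 24/12 ≈ 43.20 kt.
43 kt ≥ 30 kt ⇒ rapid intensification.

43 kt, yes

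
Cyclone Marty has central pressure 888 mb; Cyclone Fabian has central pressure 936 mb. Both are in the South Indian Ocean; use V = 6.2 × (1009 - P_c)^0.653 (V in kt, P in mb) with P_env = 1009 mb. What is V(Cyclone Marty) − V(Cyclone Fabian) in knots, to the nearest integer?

40 kt

Cyclone Marty: ΔP = 121; V ≈ 6.2 × 121^0.653 ≈ 142.05 kt.
Cyclone Fabian: ΔP = 73; V ≈ 6.2 × 73^0.653 ≈ 102.13 kt.
Difference ≈ 142.05 − 102.13 = 39.92 → 40 kt.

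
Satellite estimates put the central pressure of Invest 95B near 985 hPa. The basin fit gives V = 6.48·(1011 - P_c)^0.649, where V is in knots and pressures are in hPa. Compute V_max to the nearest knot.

54 kt

ΔP = 1011 − 985 = 26 hPa.
26^0.649 ≈ 8.285.
V ≈ 6.48 × 8.285 ≈ 53.7 kt.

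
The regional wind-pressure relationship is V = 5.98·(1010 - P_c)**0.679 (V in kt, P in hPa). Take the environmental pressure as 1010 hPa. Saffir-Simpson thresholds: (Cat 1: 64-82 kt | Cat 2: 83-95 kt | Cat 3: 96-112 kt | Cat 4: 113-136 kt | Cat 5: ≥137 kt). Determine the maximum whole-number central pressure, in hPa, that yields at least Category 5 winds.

909 hPa

Category 5 begins at V = 137 kt.
Required ΔP = (137/5.98)^(1/0.679) = 22.910^1.473 ≈ 100.69 hPa.
P_c ≤ 1010 − 100.69 = 909.31, so the highest integer P_c is 909 hPa.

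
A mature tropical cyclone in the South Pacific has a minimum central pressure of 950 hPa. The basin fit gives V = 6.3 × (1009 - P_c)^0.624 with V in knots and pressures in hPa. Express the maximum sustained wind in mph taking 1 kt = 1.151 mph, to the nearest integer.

92 mph

ΔP = 1009 − 950 = 59 hPa.
V ≈ 6.3 × 59^0.624 = 6.3 × 12.735 ≈ 80.233 kt.
80.233 × 1.151 ≈ 92.35 mph → 92 mph.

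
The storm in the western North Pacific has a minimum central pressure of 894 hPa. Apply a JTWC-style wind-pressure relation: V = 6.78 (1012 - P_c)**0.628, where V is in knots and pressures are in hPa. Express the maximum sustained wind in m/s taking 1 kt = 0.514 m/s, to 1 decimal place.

ΔP = 1012 − 894 = 118 hPa.
V ≈ 6.78 × 118^0.628 = 6.78 × 20.005 ≈ 135.635 kt.
135.635 × 0.514 ≈ 69.72 m/s → 69.7 m/s.

69.7 m/s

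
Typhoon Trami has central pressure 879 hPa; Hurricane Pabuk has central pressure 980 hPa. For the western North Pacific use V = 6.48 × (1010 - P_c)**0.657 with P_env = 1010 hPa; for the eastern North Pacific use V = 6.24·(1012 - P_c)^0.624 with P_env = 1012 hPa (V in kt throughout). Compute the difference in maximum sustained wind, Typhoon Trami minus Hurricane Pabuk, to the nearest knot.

105 kt

Typhoon Trami: ΔP = 131; V ≈ 6.48 × 131^0.657 ≈ 159.45 kt.
Hurricane Pabuk: ΔP = 32; V ≈ 6.24 × 32^0.624 ≈ 54.25 kt.
Difference ≈ 159.45 − 54.25 = 105.20 → 105 kt.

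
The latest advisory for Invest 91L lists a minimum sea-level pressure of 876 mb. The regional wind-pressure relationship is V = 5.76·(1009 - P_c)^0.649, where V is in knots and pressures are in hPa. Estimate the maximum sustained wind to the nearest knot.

ΔP = 1009 − 876 = 133 mb.
133^0.649 ≈ 23.899.
V ≈ 5.76 × 23.899 ≈ 137.7 kt.

138 kt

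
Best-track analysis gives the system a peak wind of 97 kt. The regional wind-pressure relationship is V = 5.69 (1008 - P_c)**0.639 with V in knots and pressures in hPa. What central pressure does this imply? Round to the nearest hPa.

923 hPa

ΔP = (V / 5.69)^(1/0.639) = (97/5.69)^1.565.
97/5.69 = 17.047; 17.047^1.565 ≈ 84.62 hPa.
P_c = 1008 − 84.62 = 923.38 ≈ 923 hPa.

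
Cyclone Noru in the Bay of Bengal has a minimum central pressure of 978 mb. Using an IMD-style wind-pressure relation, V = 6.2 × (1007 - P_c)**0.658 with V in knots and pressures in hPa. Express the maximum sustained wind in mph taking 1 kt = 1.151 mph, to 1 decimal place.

ΔP = 1007 − 978 = 29 mb.
V ≈ 6.2 × 29^0.658 = 6.2 × 9.168 ≈ 56.839 kt.
56.839 × 1.151 ≈ 65.42 mph → 65.4 mph.

65.4 mph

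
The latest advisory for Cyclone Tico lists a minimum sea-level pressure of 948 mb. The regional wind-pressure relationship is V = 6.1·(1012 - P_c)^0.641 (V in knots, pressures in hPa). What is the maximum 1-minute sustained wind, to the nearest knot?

ΔP = 1012 − 948 = 64 mb.
64^0.641 ≈ 14.380.
V ≈ 6.1 × 14.380 ≈ 87.7 kt.

88 kt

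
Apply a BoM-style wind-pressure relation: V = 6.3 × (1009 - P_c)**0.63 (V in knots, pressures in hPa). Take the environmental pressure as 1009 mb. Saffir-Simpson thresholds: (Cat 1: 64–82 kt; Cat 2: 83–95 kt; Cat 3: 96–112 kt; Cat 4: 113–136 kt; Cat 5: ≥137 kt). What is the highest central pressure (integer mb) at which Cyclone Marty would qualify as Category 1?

969 mb

Category 1 begins at V = 64 kt.
Required ΔP = (64/6.3)^(1/0.63) = 10.159^1.587 ≈ 39.64 mb.
P_c ≤ 1009 − 39.64 = 969.36, so the highest integer P_c is 969 mb.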